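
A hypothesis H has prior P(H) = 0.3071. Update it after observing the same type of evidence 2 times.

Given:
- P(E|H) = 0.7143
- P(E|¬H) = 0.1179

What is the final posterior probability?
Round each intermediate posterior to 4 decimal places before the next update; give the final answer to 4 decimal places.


Sequential Bayesian updating:

Initial prior: P(H) = 0.3071

Update 1:
  P(E) = 0.7143 × 0.3071 + 0.1179 × 0.6929 = 0.21936153 + 0.08169291 = 0.30105444
  P(H|E) = 0.21936153 / 0.30105444 = 0.7286

Update 2:
  P(E) = 0.7143 × 0.7286 + 0.1179 × 0.2714 = 0.52043898 + 0.03199806 = 0.55243704
  P(H|E) = 0.52043898 / 0.55243704 = 0.9421

Final posterior: 0.9421


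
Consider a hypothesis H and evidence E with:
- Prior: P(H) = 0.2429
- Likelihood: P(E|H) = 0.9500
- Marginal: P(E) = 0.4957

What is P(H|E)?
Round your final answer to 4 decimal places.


Using Bayes' theorem:

P(H|E) = P(E|H) × P(H) / P(E)
       = 0.9500 × 0.2429 / 0.4957
       = 0.23075500 / 0.4957
       = 0.4655

The evidence strengthens our belief in H.
Prior: 0.2429 → Posterior: 0.4655


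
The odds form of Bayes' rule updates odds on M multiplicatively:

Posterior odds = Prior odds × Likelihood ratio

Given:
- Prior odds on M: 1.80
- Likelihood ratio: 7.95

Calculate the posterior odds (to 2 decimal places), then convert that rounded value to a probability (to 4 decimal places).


Step 1: Calculate posterior odds
Posterior odds = Prior odds × LR
               = 1.80 × 7.95
               = 14.31

Step 2: Convert to probability
P(M|E) = Posterior odds / (1 + Posterior odds)
       = 14.31 / (1 + 14.31)
       = 14.31 / 15.31
       = 0.9347

The evidence increased P(M) from 0.6429 to 0.9347.


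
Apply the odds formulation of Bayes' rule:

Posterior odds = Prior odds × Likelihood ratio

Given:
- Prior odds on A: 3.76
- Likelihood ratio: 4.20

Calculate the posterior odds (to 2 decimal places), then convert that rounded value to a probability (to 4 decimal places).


Step 1: Calculate posterior odds
Posterior odds = Prior odds × LR
               = 3.76 × 4.20
               = 15.79

Step 2: Convert to probability
P(A|E) = Posterior odds / (1 + Posterior odds)
       = 15.79 / (1 + 15.79)
       = 15.79 / 16.79
       = 0.9404

The evidence increased P(A) from 0.7899 to 0.9404.


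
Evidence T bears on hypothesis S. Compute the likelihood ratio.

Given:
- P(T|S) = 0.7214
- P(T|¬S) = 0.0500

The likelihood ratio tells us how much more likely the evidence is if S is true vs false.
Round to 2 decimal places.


Likelihood Ratio (LR) = P(T|S) / P(T|¬S)

LR = 0.7214 / 0.0500
   = 14.43

The evidence is 14.43 times more likely if S is true than if S is false.
Since LR > 1, the evidence supports S over ¬S.


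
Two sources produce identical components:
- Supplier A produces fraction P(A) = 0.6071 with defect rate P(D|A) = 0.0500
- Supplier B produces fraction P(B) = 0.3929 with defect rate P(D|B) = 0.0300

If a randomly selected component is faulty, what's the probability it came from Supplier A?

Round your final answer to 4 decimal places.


Let A = from Supplier A, D = faulty

Given:
- P(A) = 0.6071, P(B) = 0.3929
- P(D|A) = 0.0500, P(D|B) = 0.0300

Step 1: Find P(D)
P(D) = P(D|A)P(A) + P(D|B)P(B)
     = 0.0500 × 0.6071 + 0.0300 × 0.3929
     = 0.03035500 + 0.01178700
     = 0.04214200

Step 2: Apply Bayes' theorem
P(A|D) = P(D|A)P(A) / P(D)
       = 0.03035500 / 0.04214200
       = 0.7203


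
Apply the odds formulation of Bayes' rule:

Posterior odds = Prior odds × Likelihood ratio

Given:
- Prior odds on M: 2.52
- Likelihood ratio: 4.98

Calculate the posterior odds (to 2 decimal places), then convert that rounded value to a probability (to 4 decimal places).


Step 1: Calculate posterior odds
Posterior odds = Prior odds × LR
               = 2.52 × 4.98
               = 12.55

Step 2: Convert to probability
P(M|E) = Posterior odds / (1 + Posterior odds)
       = 12.55 / (1 + 12.55)
       = 12.55 / 13.55
       = 0.9262

The evidence increased P(M) from 0.7159 to 0.9262.


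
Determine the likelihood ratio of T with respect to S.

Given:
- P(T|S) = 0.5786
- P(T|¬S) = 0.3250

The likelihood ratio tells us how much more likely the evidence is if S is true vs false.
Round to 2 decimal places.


Likelihood Ratio (LR) = P(T|S) / P(T|¬S)

LR = 0.5786 / 0.3250
   = 1.78

The evidence is 1.78 times more likely if S is true than if S is false.
LR > 1, so observing T raises the odds in favor of S.


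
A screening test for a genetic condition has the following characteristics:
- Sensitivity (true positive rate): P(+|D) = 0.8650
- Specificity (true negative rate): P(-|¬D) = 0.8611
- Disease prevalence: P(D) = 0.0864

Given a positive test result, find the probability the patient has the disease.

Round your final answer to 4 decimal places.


Let D = has disease, + = positive test

Given:
- P(D) = 0.0864 (prevalence)
- P(+|D) = 0.8650 (sensitivity)
- P(-|¬D) = 0.8611 (specificity)
- P(+|¬D) = 0.1389 (false positive rate = 1 - specificity)

Step 1: Find P(+)
P(+) = P(+|D)P(D) + P(+|¬D)P(¬D)
     = 0.8650 × 0.0864 + 0.1389 × 0.9136
     = 0.07473600 + 0.12689904
     = 0.20163504

Step 2: Apply Bayes' theorem for P(D|+)
P(D|+) = P(+|D)P(D) / P(+)
       = 0.07473600 / 0.20163504
       = 0.3706


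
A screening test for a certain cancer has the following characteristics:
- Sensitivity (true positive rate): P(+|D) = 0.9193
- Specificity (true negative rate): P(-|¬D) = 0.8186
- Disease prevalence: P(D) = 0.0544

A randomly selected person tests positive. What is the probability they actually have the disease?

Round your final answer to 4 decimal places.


Let D = has disease, + = positive test

Given:
- P(D) = 0.0544 (prevalence)
- P(+|D) = 0.9193 (sensitivity)
- P(-|¬D) = 0.8186 (specificity)
- P(+|¬D) = 0.1814 (false positive rate = 1 - specificity)

Step 1: Find P(+)
P(+) = P(+|D)P(D) + P(+|¬D)P(¬D)
     = 0.9193 × 0.0544 + 0.1814 × 0.9456
     = 0.05000992 + 0.17153184
     = 0.22154176

Step 2: Apply Bayes' theorem for P(D|+)
P(D|+) = P(+|D)P(D) / P(+)
       = 0.05000992 / 0.22154176
       = 0.2257


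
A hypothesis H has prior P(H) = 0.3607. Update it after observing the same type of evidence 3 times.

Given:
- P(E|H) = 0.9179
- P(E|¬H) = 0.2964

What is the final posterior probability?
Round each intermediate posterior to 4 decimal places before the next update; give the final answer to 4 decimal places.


Sequential Bayesian updating:

Initial prior: P(H) = 0.3607

Update 1:
  P(E) = 0.9179 × 0.3607 + 0.2964 × 0.6393 = 0.33108653 + 0.18948852 = 0.52057505
  P(H|E) = 0.33108653 / 0.52057505 = 0.6360

Update 2:
  P(E) = 0.9179 × 0.6360 + 0.2964 × 0.3640 = 0.58378440 + 0.10788960 = 0.69167400
  P(H|E) = 0.58378440 / 0.69167400 = 0.8440

Update 3:
  P(E) = 0.9179 × 0.8440 + 0.2964 × 0.1560 = 0.77470760 + 0.04623840 = 0.82094600
  P(H|E) = 0.77470760 / 0.82094600 = 0.9437

Final posterior: 0.9437


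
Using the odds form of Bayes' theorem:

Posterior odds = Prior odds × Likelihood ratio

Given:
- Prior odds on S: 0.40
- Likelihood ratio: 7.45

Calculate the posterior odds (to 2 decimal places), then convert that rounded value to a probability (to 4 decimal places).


Step 1: Calculate posterior odds
Posterior odds = Prior odds × LR
               = 0.40 × 7.45
               = 2.98

Step 2: Convert to probability
P(S|E) = Posterior odds / (1 + Posterior odds)
       = 2.98 / (1 + 2.98)
       = 2.98 / 3.98
       = 0.7487

The evidence increased P(S) from 0.2857 to 0.7487.


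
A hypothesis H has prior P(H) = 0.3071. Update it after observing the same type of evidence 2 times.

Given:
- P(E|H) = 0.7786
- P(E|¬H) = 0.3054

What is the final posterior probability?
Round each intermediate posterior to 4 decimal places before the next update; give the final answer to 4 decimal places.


Sequential Bayesian updating:

Initial prior: P(H) = 0.3071

Update 1:
  P(E) = 0.7786 × 0.3071 + 0.3054 × 0.6929 = 0.23910806 + 0.21161166 = 0.45071972
  P(H|E) = 0.23910806 / 0.45071972 = 0.5305

Update 2:
  P(E) = 0.7786 × 0.5305 + 0.3054 × 0.4695 = 0.41304730 + 0.14338530 = 0.55643260
  P(H|E) = 0.41304730 / 0.55643260 = 0.7423

Final posterior: 0.7423


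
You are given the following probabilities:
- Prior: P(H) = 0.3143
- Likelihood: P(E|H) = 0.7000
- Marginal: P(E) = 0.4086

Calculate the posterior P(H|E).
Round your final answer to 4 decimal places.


Using Bayes' theorem:

P(H|E) = P(E|H) × P(H) / P(E)
       = 0.7000 × 0.3143 / 0.4086
       = 0.22001000 / 0.4086
       = 0.5384

The evidence strengthens our belief in H.
Prior: 0.3143 → Posterior: 0.5384


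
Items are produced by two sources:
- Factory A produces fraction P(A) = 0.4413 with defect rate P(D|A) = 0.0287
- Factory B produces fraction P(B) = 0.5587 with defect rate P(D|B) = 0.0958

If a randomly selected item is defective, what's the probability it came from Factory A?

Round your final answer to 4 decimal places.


Let A = from Factory A, D = defective

Given:
- P(A) = 0.4413, P(B) = 0.5587
- P(D|A) = 0.0287, P(D|B) = 0.0958

Step 1: Find P(D)
P(D) = P(D|A)P(A) + P(D|B)P(B)
     = 0.0287 × 0.4413 + 0.0958 × 0.5587
     = 0.01266531 + 0.05352346
     = 0.06618877

Step 2: Apply Bayes' theorem
P(A|D) = P(D|A)P(A) / P(D)
       = 0.01266531 / 0.06618877
       = 0.1914


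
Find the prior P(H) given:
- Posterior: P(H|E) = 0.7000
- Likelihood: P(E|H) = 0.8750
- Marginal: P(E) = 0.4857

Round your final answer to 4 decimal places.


From Bayes' theorem: P(H|E) = P(E|H) × P(H) / P(E)

Rearranging for P(H):
P(H) = P(H|E) × P(E) / P(E|H)
     = 0.7000 × 0.4857 / 0.8750
     = 0.33999000 / 0.8750
     = 0.3886


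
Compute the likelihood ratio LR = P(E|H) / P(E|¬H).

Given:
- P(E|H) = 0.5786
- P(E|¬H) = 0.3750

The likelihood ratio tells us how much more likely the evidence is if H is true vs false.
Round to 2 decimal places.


Likelihood Ratio (LR) = P(E|H) / P(E|¬H)

LR = 0.5786 / 0.3750
   = 1.54

The evidence is 1.54 times more likely if H is true than if H is false.
Because LR exceeds 1, E is evidence for H.


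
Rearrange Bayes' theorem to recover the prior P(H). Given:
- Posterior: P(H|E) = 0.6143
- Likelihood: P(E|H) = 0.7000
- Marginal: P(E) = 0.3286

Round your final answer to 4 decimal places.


From Bayes' theorem: P(H|E) = P(E|H) × P(H) / P(E)

Rearranging for P(H):
P(H) = P(H|E) × P(E) / P(E|H)
     = 0.6143 × 0.3286 / 0.7000
     = 0.20185898 / 0.7000
     = 0.2884


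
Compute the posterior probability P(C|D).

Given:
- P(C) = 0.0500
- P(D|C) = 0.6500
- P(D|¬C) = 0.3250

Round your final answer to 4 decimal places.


Bayes' theorem: P(C|D) = P(D|C) × P(C) / P(D)

Step 1: Calculate P(D) using law of total probability
P(D) = P(D|C)P(C) + P(D|¬C)P(¬C)
     = 0.6500 × 0.0500 + 0.3250 × 0.9500
     = 0.03250000 + 0.30875000
     = 0.34125000

Step 2: Apply Bayes' theorem
P(C|D) = P(D|C) × P(C) / P(D)
       = 0.03250000 / 0.34125000
       = 0.0952


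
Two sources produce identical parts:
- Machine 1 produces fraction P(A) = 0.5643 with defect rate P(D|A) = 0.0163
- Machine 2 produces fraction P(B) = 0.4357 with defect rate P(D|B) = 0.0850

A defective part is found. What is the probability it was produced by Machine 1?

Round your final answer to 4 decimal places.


Let A = from Machine 1, D = defective

Given:
- P(A) = 0.5643, P(B) = 0.4357
- P(D|A) = 0.0163, P(D|B) = 0.0850

Step 1: Find P(D)
P(D) = P(D|A)P(A) + P(D|B)P(B)
     = 0.0163 × 0.5643 + 0.0850 × 0.4357
     = 0.00919809 + 0.03703450
     = 0.04623259

Step 2: Apply Bayes' theorem
P(A|D) = P(D|A)P(A) / P(D)
       = 0.00919809 / 0.04623259
       = 0.1990


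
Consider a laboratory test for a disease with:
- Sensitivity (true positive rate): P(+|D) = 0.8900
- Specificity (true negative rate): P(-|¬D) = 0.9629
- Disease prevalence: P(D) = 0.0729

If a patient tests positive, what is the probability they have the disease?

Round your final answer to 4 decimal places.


Let D = has disease, + = positive test

Given:
- P(D) = 0.0729 (prevalence)
- P(+|D) = 0.8900 (sensitivity)
- P(-|¬D) = 0.9629 (specificity)
- P(+|¬D) = 0.0371 (false positive rate = 1 - specificity)

Step 1: Find P(+)
P(+) = P(+|D)P(D) + P(+|¬D)P(¬D)
     = 0.8900 × 0.0729 + 0.0371 × 0.9271
     = 0.06488100 + 0.03439541
     = 0.09927641

Step 2: Apply Bayes' theorem for P(D|+)
P(D|+) = P(+|D)P(D) / P(+)
       = 0.06488100 / 0.09927641
       = 0.6535


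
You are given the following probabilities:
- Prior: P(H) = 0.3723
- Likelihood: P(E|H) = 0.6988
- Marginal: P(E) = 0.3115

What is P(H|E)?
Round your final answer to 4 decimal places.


Using Bayes' theorem:

P(H|E) = P(E|H) × P(H) / P(E)
       = 0.6988 × 0.3723 / 0.3115
       = 0.26016324 / 0.3115
       = 0.8352

The evidence strengthens our belief in H.
Prior: 0.3723 → Posterior: 0.8352


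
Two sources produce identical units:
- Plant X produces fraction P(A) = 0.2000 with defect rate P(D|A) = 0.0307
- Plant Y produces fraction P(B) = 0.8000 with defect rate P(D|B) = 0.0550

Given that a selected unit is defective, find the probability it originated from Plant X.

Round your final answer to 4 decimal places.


Let A = from Plant X, D = defective

Given:
- P(A) = 0.2000, P(B) = 0.8000
- P(D|A) = 0.0307, P(D|B) = 0.0550

Step 1: Find P(D)
P(D) = P(D|A)P(A) + P(D|B)P(B)
     = 0.0307 × 0.2000 + 0.0550 × 0.8000
     = 0.00614000 + 0.04400000
     = 0.05014000

Step 2: Apply Bayes' theorem
P(A|D) = P(D|A)P(A) / P(D)
       = 0.00614000 / 0.05014000
       = 0.1225


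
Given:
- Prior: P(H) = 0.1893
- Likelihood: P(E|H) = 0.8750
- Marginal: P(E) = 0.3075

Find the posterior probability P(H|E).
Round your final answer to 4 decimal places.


Using Bayes' theorem:

P(H|E) = P(E|H) × P(H) / P(E)
       = 0.8750 × 0.1893 / 0.3075
       = 0.16563750 / 0.3075
       = 0.5387

The evidence strengthens our belief in H.
Prior: 0.1893 → Posterior: 0.5387


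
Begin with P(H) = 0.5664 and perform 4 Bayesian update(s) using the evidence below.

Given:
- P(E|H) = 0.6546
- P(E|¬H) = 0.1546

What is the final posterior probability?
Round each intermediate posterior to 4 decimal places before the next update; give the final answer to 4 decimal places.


Sequential Bayesian updating:

Initial prior: P(H) = 0.5664

Update 1:
  P(E) = 0.6546 × 0.5664 + 0.1546 × 0.4336 = 0.37076544 + 0.06703456 = 0.43780000
  P(H|E) = 0.37076544 / 0.43780000 = 0.8469

Update 2:
  P(E) = 0.6546 × 0.8469 + 0.1546 × 0.1531 = 0.55438074 + 0.02366926 = 0.57805000
  P(H|E) = 0.55438074 / 0.57805000 = 0.9591

Update 3:
  P(E) = 0.6546 × 0.9591 + 0.1546 × 0.0409 = 0.62782686 + 0.00632314 = 0.63415000
  P(H|E) = 0.62782686 / 0.63415000 = 0.9900

Update 4:
  P(E) = 0.6546 × 0.9900 + 0.1546 × 0.0100 = 0.64805400 + 0.00154600 = 0.64960000
  P(H|E) = 0.64805400 / 0.64960000 = 0.9976

Final posterior: 0.9976


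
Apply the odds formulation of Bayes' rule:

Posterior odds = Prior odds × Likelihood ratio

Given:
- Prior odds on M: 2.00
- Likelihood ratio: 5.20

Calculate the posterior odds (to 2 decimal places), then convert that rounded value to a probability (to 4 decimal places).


Step 1: Calculate posterior odds
Posterior odds = Prior odds × LR
               = 2.00 × 5.20
               = 10.40

Step 2: Convert to probability
P(M|E) = Posterior odds / (1 + Posterior odds)
       = 10.40 / (1 + 10.40)
       = 10.40 / 11.40
       = 0.9123

The evidence increased P(M) from 0.6667 to 0.9123.


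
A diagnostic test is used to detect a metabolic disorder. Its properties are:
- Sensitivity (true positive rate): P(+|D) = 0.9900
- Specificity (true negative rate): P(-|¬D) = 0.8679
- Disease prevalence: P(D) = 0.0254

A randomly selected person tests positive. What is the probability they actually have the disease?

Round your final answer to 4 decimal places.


Let D = has disease, + = positive test

Given:
- P(D) = 0.0254 (prevalence)
- P(+|D) = 0.9900 (sensitivity)
- P(-|¬D) = 0.8679 (specificity)
- P(+|¬D) = 0.1321 (false positive rate = 1 - specificity)

Step 1: Find P(+)
P(+) = P(+|D)P(D) + P(+|¬D)P(¬D)
     = 0.9900 × 0.0254 + 0.1321 × 0.9746
     = 0.02514600 + 0.12874466
     = 0.15389066

Step 2: Apply Bayes' theorem for P(D|+)
P(D|+) = P(+|D)P(D) / P(+)
       = 0.02514600 / 0.15389066
       = 0.1634


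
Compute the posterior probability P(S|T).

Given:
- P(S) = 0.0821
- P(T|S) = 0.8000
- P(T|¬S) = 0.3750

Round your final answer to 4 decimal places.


Bayes' theorem: P(S|T) = P(T|S) × P(S) / P(T)

Step 1: Calculate P(T) using law of total probability
P(T) = P(T|S)P(S) + P(T|¬S)P(¬S)
     = 0.8000 × 0.0821 + 0.3750 × 0.9179
     = 0.06568000 + 0.34421250
     = 0.40989250

Step 2: Apply Bayes' theorem
P(S|T) = P(T|S) × P(S) / P(T)
       = 0.06568000 / 0.40989250
       = 0.1602


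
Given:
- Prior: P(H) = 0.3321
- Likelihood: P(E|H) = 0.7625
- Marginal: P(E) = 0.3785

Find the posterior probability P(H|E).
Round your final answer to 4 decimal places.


Using Bayes' theorem:

P(H|E) = P(E|H) × P(H) / P(E)
       = 0.7625 × 0.3321 / 0.3785
       = 0.25322625 / 0.3785
       = 0.6690

The evidence strengthens our belief in H.
Prior: 0.3321 → Posterior: 0.6690


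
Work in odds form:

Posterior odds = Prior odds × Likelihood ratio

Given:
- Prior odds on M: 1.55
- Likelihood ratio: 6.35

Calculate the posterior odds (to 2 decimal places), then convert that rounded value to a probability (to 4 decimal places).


Step 1: Calculate posterior odds
Posterior odds = Prior odds × LR
               = 1.55 × 6.35
               = 9.84

Step 2: Convert to probability
P(M|E) = Posterior odds / (1 + Posterior odds)
       = 9.84 / (1 + 9.84)
       = 9.84 / 10.84
       = 0.9077

The evidence increased P(M) from 0.6078 to 0.9077.


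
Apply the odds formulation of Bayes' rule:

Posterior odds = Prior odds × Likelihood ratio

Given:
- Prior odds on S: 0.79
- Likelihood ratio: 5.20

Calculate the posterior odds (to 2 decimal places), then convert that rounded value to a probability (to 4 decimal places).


Step 1: Calculate posterior odds
Posterior odds = Prior odds × LR
               = 0.79 × 5.20
               = 4.11

Step 2: Convert to probability
P(S|E) = Posterior odds / (1 + Posterior odds)
       = 4.11 / (1 + 4.11)
       = 4.11 / 5.11
       = 0.8043

The evidence increased P(S) from 0.4413 to 0.8043.


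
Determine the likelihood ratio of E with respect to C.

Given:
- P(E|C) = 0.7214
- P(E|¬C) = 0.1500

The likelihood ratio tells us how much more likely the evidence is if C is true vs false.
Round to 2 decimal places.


Likelihood Ratio (LR) = P(E|C) / P(E|¬C)

LR = 0.7214 / 0.1500
   = 4.81

The evidence is 4.81 times more likely if C is true than if C is false.
LR > 1, so observing E raises the odds in favor of C.


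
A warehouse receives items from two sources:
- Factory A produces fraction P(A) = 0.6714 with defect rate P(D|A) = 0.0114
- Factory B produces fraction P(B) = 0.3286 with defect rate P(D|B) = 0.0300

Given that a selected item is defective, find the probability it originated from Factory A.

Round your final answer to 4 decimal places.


Let A = from Factory A, D = defective

Given:
- P(A) = 0.6714, P(B) = 0.3286
- P(D|A) = 0.0114, P(D|B) = 0.0300

Step 1: Find P(D)
P(D) = P(D|A)P(A) + P(D|B)P(B)
     = 0.0114 × 0.6714 + 0.0300 × 0.3286
     = 0.00765396 + 0.00985800
     = 0.01751196

Step 2: Apply Bayes' theorem
P(A|D) = P(D|A)P(A) / P(D)
       = 0.00765396 / 0.01751196
       = 0.4371


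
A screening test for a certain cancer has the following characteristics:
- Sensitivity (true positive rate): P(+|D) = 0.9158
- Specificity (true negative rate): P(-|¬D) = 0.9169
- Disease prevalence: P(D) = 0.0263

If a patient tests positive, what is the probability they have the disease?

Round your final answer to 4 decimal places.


Let D = has disease, + = positive test

Given:
- P(D) = 0.0263 (prevalence)
- P(+|D) = 0.9158 (sensitivity)
- P(-|¬D) = 0.9169 (specificity)
- P(+|¬D) = 0.0831 (false positive rate = 1 - specificity)

Step 1: Find P(+)
P(+) = P(+|D)P(D) + P(+|¬D)P(¬D)
     = 0.9158 × 0.0263 + 0.0831 × 0.9737
     = 0.02408554 + 0.08091447
     = 0.10500001

Step 2: Apply Bayes' theorem for P(D|+)
P(D|+) = P(+|D)P(D) / P(+)
       = 0.02408554 / 0.10500001
       = 0.2294


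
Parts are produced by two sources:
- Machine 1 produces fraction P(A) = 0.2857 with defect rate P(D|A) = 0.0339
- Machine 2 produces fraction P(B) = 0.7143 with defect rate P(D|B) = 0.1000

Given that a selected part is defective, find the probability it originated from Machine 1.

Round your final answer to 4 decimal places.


Let A = from Machine 1, D = defective

Given:
- P(A) = 0.2857, P(B) = 0.7143
- P(D|A) = 0.0339, P(D|B) = 0.1000

Step 1: Find P(D)
P(D) = P(D|A)P(A) + P(D|B)P(B)
     = 0.0339 × 0.2857 + 0.1000 × 0.7143
     = 0.00968523 + 0.07143000
     = 0.08111523

Step 2: Apply Bayes' theorem
P(A|D) = P(D|A)P(A) / P(D)
       = 0.00968523 / 0.08111523
       = 0.1194


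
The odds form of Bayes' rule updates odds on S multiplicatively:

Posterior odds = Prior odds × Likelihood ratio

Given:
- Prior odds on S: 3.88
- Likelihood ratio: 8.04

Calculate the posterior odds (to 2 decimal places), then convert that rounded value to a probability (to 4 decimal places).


Step 1: Calculate posterior odds
Posterior odds = Prior odds × LR
               = 3.88 × 8.04
               = 31.20

Step 2: Convert to probability
P(S|E) = Posterior odds / (1 + Posterior odds)
       = 31.20 / (1 + 31.20)
       = 31.20 / 32.20
       = 0.9689

The evidence increased P(S) from 0.7951 to 0.9689.


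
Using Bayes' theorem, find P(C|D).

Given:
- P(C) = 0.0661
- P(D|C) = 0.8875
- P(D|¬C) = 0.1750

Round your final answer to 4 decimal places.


Bayes' theorem: P(C|D) = P(D|C) × P(C) / P(D)

Step 1: Calculate P(D) using law of total probability
P(D) = P(D|C)P(C) + P(D|¬C)P(¬C)
     = 0.8875 × 0.0661 + 0.1750 × 0.9339
     = 0.05866375 + 0.16343250
     = 0.22209625

Step 2: Apply Bayes' theorem
P(C|D) = P(D|C) × P(C) / P(D)
       = 0.05866375 / 0.22209625
       = 0.2641


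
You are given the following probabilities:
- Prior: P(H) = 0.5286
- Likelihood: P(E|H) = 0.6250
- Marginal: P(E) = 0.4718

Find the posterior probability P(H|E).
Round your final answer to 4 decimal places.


Using Bayes' theorem:

P(H|E) = P(E|H) × P(H) / P(E)
       = 0.6250 × 0.5286 / 0.4718
       = 0.33037500 / 0.4718
       = 0.7002

The evidence strengthens our belief in H.
Prior: 0.5286 → Posterior: 0.7002


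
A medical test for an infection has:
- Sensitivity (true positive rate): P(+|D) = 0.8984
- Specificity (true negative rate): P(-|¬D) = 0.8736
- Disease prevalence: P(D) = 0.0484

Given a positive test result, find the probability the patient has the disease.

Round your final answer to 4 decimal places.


Let D = has disease, + = positive test

Given:
- P(D) = 0.0484 (prevalence)
- P(+|D) = 0.8984 (sensitivity)
- P(-|¬D) = 0.8736 (specificity)
- P(+|¬D) = 0.1264 (false positive rate = 1 - specificity)

Step 1: Find P(+)
P(+) = P(+|D)P(D) + P(+|¬D)P(¬D)
     = 0.8984 × 0.0484 + 0.1264 × 0.9516
     = 0.04348256 + 0.12028224
     = 0.16376480

Step 2: Apply Bayes' theorem for P(D|+)
P(D|+) = P(+|D)P(D) / P(+)
       = 0.04348256 / 0.16376480
       = 0.2655


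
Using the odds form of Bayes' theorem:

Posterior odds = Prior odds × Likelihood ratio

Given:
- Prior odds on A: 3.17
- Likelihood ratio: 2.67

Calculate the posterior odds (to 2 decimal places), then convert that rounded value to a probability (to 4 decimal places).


Step 1: Calculate posterior odds
Posterior odds = Prior odds × LR
               = 3.17 × 2.67
               = 8.46

Step 2: Convert to probability
P(A|E) = Posterior odds / (1 + Posterior odds)
       = 8.46 / (1 + 8.46)
       = 8.46 / 9.46
       = 0.8943

The evidence increased P(A) from 0.7602 to 0.8943.


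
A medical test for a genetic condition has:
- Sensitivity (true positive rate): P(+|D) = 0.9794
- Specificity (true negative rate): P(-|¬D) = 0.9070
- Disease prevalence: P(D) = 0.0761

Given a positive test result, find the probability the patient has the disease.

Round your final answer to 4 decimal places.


Let D = has disease, + = positive test

Given:
- P(D) = 0.0761 (prevalence)
- P(+|D) = 0.9794 (sensitivity)
- P(-|¬D) = 0.9070 (specificity)
- P(+|¬D) = 0.0930 (false positive rate = 1 - specificity)

Step 1: Find P(+)
P(+) = P(+|D)P(D) + P(+|¬D)P(¬D)
     = 0.9794 × 0.0761 + 0.0930 × 0.9239
     = 0.07453234 + 0.08592270
     = 0.16045504

Step 2: Apply Bayes' theorem for P(D|+)
P(D|+) = P(+|D)P(D) / P(+)
       = 0.07453234 / 0.16045504
       = 0.4645


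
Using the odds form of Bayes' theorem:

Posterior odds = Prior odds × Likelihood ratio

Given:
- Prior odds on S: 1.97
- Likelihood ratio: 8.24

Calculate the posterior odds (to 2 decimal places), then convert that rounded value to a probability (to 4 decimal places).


Step 1: Calculate posterior odds
Posterior odds = Prior odds × LR
               = 1.97 × 8.24
               = 16.23

Step 2: Convert to probability
P(S|E) = Posterior odds / (1 + Posterior odds)
       = 16.23 / (1 + 16.23)
       = 16.23 / 17.23
       = 0.9420

The evidence increased P(S) from 0.6633 to 0.9420.


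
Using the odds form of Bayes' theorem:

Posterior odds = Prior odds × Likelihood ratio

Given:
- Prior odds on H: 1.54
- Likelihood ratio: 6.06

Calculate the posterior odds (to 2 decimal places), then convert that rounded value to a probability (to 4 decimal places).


Step 1: Calculate posterior odds
Posterior odds = Prior odds × LR
               = 1.54 × 6.06
               = 9.33

Step 2: Convert to probability
P(H|E) = Posterior odds / (1 + Posterior odds)
       = 9.33 / (1 + 9.33)
       = 9.33 / 10.33
       = 0.9032

The evidence increased P(H) from 0.6063 to 0.9032.


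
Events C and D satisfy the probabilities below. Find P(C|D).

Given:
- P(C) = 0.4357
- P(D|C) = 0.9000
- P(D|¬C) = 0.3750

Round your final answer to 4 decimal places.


Bayes' theorem: P(C|D) = P(D|C) × P(C) / P(D)

Step 1: Calculate P(D) using law of total probability
P(D) = P(D|C)P(C) + P(D|¬C)P(¬C)
     = 0.9000 × 0.4357 + 0.3750 × 0.5643
     = 0.39213000 + 0.21161250
     = 0.60374250

Step 2: Apply Bayes' theorem
P(C|D) = P(D|C) × P(C) / P(D)
       = 0.39213000 / 0.60374250
       = 0.6495


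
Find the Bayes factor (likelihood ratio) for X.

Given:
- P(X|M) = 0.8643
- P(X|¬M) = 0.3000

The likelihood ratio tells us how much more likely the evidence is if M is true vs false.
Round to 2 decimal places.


Likelihood Ratio (LR) = P(X|M) / P(X|¬M)

LR = 0.8643 / 0.3000
   = 2.88

The evidence is 2.88 times more likely if M is true than if M is false.
Because LR exceeds 1, X is evidence for M.


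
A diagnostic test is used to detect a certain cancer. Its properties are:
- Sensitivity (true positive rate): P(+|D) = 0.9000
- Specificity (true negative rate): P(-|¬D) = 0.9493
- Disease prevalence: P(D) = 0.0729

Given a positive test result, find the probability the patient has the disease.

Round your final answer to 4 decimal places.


Let D = has disease, + = positive test

Given:
- P(D) = 0.0729 (prevalence)
- P(+|D) = 0.9000 (sensitivity)
- P(-|¬D) = 0.9493 (specificity)
- P(+|¬D) = 0.0507 (false positive rate = 1 - specificity)

Step 1: Find P(+)
P(+) = P(+|D)P(D) + P(+|¬D)P(¬D)
     = 0.9000 × 0.0729 + 0.0507 × 0.9271
     = 0.06561000 + 0.04700397
     = 0.11261397

Step 2: Apply Bayes' theorem for P(D|+)
P(D|+) = P(+|D)P(D) / P(+)
       = 0.06561000 / 0.11261397
       = 0.5826


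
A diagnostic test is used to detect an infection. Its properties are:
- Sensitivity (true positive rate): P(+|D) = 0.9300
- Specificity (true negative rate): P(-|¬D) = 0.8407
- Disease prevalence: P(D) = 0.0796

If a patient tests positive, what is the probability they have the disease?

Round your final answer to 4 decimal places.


Let D = has disease, + = positive test

Given:
- P(D) = 0.0796 (prevalence)
- P(+|D) = 0.9300 (sensitivity)
- P(-|¬D) = 0.8407 (specificity)
- P(+|¬D) = 0.1593 (false positive rate = 1 - specificity)

Step 1: Find P(+)
P(+) = P(+|D)P(D) + P(+|¬D)P(¬D)
     = 0.9300 × 0.0796 + 0.1593 × 0.9204
     = 0.07402800 + 0.14661972
     = 0.22064772

Step 2: Apply Bayes' theorem for P(D|+)
P(D|+) = P(+|D)P(D) / P(+)
       = 0.07402800 / 0.22064772
       = 0.3355


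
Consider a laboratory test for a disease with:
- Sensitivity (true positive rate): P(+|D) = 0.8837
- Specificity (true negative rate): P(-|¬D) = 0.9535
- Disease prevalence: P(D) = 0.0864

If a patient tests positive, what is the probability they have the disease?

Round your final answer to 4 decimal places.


Let D = has disease, + = positive test

Given:
- P(D) = 0.0864 (prevalence)
- P(+|D) = 0.8837 (sensitivity)
- P(-|¬D) = 0.9535 (specificity)
- P(+|¬D) = 0.0465 (false positive rate = 1 - specificity)

Step 1: Find P(+)
P(+) = P(+|D)P(D) + P(+|¬D)P(¬D)
     = 0.8837 × 0.0864 + 0.0465 × 0.9136
     = 0.07635168 + 0.04248240
     = 0.11883408

Step 2: Apply Bayes' theorem for P(D|+)
P(D|+) = P(+|D)P(D) / P(+)
       = 0.07635168 / 0.11883408
       = 0.6425


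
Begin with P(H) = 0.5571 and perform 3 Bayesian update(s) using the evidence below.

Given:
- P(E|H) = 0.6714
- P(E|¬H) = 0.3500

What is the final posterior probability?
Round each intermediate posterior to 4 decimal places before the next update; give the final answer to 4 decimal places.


Sequential Bayesian updating:

Initial prior: P(H) = 0.5571

Update 1:
  P(E) = 0.6714 × 0.5571 + 0.3500 × 0.4429 = 0.37403694 + 0.15501500 = 0.52905194
  P(H|E) = 0.37403694 / 0.52905194 = 0.7070

Update 2:
  P(E) = 0.6714 × 0.7070 + 0.3500 × 0.2930 = 0.47467980 + 0.10255000 = 0.57722980
  P(H|E) = 0.47467980 / 0.57722980 = 0.8223

Update 3:
  P(E) = 0.6714 × 0.8223 + 0.3500 × 0.1777 = 0.55209222 + 0.06219500 = 0.61428722
  P(H|E) = 0.55209222 / 0.61428722 = 0.8988

Final posterior: 0.8988


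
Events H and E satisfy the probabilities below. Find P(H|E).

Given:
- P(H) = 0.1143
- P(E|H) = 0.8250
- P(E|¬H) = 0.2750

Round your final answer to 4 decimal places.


Bayes' theorem: P(H|E) = P(E|H) × P(H) / P(E)

Step 1: Calculate P(E) using law of total probability
P(E) = P(E|H)P(H) + P(E|¬H)P(¬H)
     = 0.8250 × 0.1143 + 0.2750 × 0.8857
     = 0.09429750 + 0.24356750
     = 0.33786500

Step 2: Apply Bayes' theorem
P(H|E) = P(E|H) × P(H) / P(E)
       = 0.09429750 / 0.33786500
       = 0.2791


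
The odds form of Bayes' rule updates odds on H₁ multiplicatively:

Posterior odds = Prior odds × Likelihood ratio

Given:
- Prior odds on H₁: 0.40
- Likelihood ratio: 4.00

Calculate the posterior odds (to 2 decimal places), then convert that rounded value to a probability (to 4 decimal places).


Step 1: Calculate posterior odds
Posterior odds = Prior odds × LR
               = 0.40 × 4.00
               = 1.60

Step 2: Convert to probability
P(H₁|E) = Posterior odds / (1 + Posterior odds)
       = 1.60 / (1 + 1.60)
       = 1.60 / 2.60
       = 0.6154

The evidence increased P(H₁) from 0.2857 to 0.6154.


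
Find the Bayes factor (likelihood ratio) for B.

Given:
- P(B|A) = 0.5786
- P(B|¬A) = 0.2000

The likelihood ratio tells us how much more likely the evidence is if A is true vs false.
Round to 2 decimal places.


Likelihood Ratio (LR) = P(B|A) / P(B|¬A)

LR = 0.5786 / 0.2000
   = 2.89

The evidence is 2.89 times more likely if A is true than if A is false.
LR > 1, so observing B raises the odds in favor of A.


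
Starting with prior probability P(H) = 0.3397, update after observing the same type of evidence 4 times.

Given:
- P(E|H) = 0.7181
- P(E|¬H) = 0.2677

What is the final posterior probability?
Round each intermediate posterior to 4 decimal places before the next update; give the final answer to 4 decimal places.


Sequential Bayesian updating:

Initial prior: P(H) = 0.3397

Update 1:
  P(E) = 0.7181 × 0.3397 + 0.2677 × 0.6603 = 0.24393857 + 0.17676231 = 0.42070088
  P(H|E) = 0.24393857 / 0.42070088 = 0.5798

Update 2:
  P(E) = 0.7181 × 0.5798 + 0.2677 × 0.4202 = 0.41635438 + 0.11248754 = 0.52884192
  P(H|E) = 0.41635438 / 0.52884192 = 0.7873

Update 3:
  P(E) = 0.7181 × 0.7873 + 0.2677 × 0.2127 = 0.56536013 + 0.05693979 = 0.62229992
  P(H|E) = 0.56536013 / 0.62229992 = 0.9085

Update 4:
  P(E) = 0.7181 × 0.9085 + 0.2677 × 0.0915 = 0.65239385 + 0.02449455 = 0.67688840
  P(H|E) = 0.65239385 / 0.67688840 = 0.9638

Final posterior: 0.9638


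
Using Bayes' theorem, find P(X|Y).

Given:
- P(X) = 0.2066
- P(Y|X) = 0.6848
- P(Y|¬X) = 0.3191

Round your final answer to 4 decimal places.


Bayes' theorem: P(X|Y) = P(Y|X) × P(X) / P(Y)

Step 1: Calculate P(Y) using law of total probability
P(Y) = P(Y|X)P(X) + P(Y|¬X)P(¬X)
     = 0.6848 × 0.2066 + 0.3191 × 0.7934
     = 0.14147968 + 0.25317394
     = 0.39465362

Step 2: Apply Bayes' theorem
P(X|Y) = P(Y|X) × P(X) / P(Y)
       = 0.14147968 / 0.39465362
       = 0.3585


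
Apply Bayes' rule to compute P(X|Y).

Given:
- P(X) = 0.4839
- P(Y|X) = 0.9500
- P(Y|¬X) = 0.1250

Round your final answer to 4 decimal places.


Bayes' theorem: P(X|Y) = P(Y|X) × P(X) / P(Y)

Step 1: Calculate P(Y) using law of total probability
P(Y) = P(Y|X)P(X) + P(Y|¬X)P(¬X)
     = 0.9500 × 0.4839 + 0.1250 × 0.5161
     = 0.45970500 + 0.06451250
     = 0.52421750

Step 2: Apply Bayes' theorem
P(X|Y) = P(Y|X) × P(X) / P(Y)
       = 0.45970500 / 0.52421750
       = 0.8769


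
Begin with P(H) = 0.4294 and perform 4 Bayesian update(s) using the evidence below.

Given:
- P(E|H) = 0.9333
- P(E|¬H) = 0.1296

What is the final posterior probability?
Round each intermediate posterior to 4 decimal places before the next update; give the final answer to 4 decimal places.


Sequential Bayesian updating:

Initial prior: P(H) = 0.4294

Update 1:
  P(E) = 0.9333 × 0.4294 + 0.1296 × 0.5706 = 0.40075902 + 0.07394976 = 0.47470878
  P(H|E) = 0.40075902 / 0.47470878 = 0.8442

Update 2:
  P(E) = 0.9333 × 0.8442 + 0.1296 × 0.1558 = 0.78789186 + 0.02019168 = 0.80808354
  P(H|E) = 0.78789186 / 0.80808354 = 0.9750

Update 3:
  P(E) = 0.9333 × 0.9750 + 0.1296 × 0.0250 = 0.90996750 + 0.00324000 = 0.91320750
  P(H|E) = 0.90996750 / 0.91320750 = 0.9965

Update 4:
  P(E) = 0.9333 × 0.9965 + 0.1296 × 0.0035 = 0.93003345 + 0.00045360 = 0.93048705
  P(H|E) = 0.93003345 / 0.93048705 = 0.9995

Final posterior: 0.9995


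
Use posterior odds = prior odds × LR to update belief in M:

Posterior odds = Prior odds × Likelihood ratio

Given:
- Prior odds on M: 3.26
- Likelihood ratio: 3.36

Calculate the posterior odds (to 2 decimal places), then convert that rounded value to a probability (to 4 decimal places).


Step 1: Calculate posterior odds
Posterior odds = Prior odds × LR
               = 3.26 × 3.36
               = 10.95

Step 2: Convert to probability
P(M|E) = Posterior odds / (1 + Posterior odds)
       = 10.95 / (1 + 10.95)
       = 10.95 / 11.95
       = 0.9163

The evidence increased P(M) from 0.7653 to 0.9163.


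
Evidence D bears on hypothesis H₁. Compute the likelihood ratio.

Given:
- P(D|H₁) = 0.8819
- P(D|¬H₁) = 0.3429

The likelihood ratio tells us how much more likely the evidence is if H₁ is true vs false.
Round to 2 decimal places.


Likelihood Ratio (LR) = P(D|H₁) / P(D|¬H₁)

LR = 0.8819 / 0.3429
   = 2.57

The evidence is 2.57 times more likely if H₁ is true than if H₁ is false.
Since LR > 1, the evidence supports H₁ over ¬H₁.


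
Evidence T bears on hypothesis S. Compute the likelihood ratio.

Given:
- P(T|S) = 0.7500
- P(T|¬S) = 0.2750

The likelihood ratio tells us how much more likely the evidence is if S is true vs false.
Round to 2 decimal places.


Likelihood Ratio (LR) = P(T|S) / P(T|¬S)

LR = 0.7500 / 0.2750
   = 2.73

The evidence is 2.73 times more likely if S is true than if S is false.
Since LR > 1, the evidence supports S over ¬S.


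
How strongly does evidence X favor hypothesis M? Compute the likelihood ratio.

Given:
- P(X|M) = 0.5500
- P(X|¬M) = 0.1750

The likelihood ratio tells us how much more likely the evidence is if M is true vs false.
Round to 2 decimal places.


Likelihood Ratio (LR) = P(X|M) / P(X|¬M)

LR = 0.5500 / 0.1750
   = 3.14

The evidence is 3.14 times more likely if M is true than if M is false.
Since LR > 1, the evidence supports M over ¬M.


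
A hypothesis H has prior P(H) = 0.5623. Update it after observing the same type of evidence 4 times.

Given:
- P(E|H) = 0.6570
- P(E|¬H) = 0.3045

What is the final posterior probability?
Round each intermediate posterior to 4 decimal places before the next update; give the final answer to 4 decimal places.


Sequential Bayesian updating:

Initial prior: P(H) = 0.5623

Update 1:
  P(E) = 0.6570 × 0.5623 + 0.3045 × 0.4377 = 0.36943110 + 0.13327965 = 0.50271075
  P(H|E) = 0.36943110 / 0.50271075 = 0.7349

Update 2:
  P(E) = 0.6570 × 0.7349 + 0.3045 × 0.2651 = 0.48282930 + 0.08072295 = 0.56355225
  P(H|E) = 0.48282930 / 0.56355225 = 0.8568

Update 3:
  P(E) = 0.6570 × 0.8568 + 0.3045 × 0.1432 = 0.56291760 + 0.04360440 = 0.60652200
  P(H|E) = 0.56291760 / 0.60652200 = 0.9281

Update 4:
  P(E) = 0.6570 × 0.9281 + 0.3045 × 0.0719 = 0.60976170 + 0.02189355 = 0.63165525
  P(H|E) = 0.60976170 / 0.63165525 = 0.9653

Final posterior: 0.9653


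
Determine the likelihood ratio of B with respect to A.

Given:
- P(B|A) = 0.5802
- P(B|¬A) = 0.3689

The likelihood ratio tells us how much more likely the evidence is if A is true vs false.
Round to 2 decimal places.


Likelihood Ratio (LR) = P(B|A) / P(B|¬A)

LR = 0.5802 / 0.3689
   = 1.57

The evidence is 1.57 times more likely if A is true than if A is false.
Since LR > 1, the evidence supports A over ¬A.


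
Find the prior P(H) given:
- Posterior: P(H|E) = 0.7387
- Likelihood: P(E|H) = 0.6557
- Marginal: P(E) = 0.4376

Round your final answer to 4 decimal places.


From Bayes' theorem: P(H|E) = P(E|H) × P(H) / P(E)

Rearranging for P(H):
P(H) = P(H|E) × P(E) / P(E|H)
     = 0.7387 × 0.4376 / 0.6557
     = 0.32325512 / 0.6557
     = 0.4930


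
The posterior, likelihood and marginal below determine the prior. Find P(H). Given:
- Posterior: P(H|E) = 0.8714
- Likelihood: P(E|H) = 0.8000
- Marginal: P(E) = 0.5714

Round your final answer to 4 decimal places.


From Bayes' theorem: P(H|E) = P(E|H) × P(H) / P(E)

Rearranging for P(H):
P(H) = P(H|E) × P(E) / P(E|H)
     = 0.8714 × 0.5714 / 0.8000
     = 0.49791796 / 0.8000
     = 0.6224


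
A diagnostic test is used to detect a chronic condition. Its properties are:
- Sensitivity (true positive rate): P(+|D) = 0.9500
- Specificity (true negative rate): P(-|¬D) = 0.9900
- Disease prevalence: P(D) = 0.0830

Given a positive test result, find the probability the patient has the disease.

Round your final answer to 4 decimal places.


Let D = has disease, + = positive test

Given:
- P(D) = 0.0830 (prevalence)
- P(+|D) = 0.9500 (sensitivity)
- P(-|¬D) = 0.9900 (specificity)
- P(+|¬D) = 0.0100 (false positive rate = 1 - specificity)

Step 1: Find P(+)
P(+) = P(+|D)P(D) + P(+|¬D)P(¬D)
     = 0.9500 × 0.0830 + 0.0100 × 0.9170
     = 0.07885000 + 0.00917000
     = 0.08802000

Step 2: Apply Bayes' theorem for P(D|+)
P(D|+) = P(+|D)P(D) / P(+)
       = 0.07885000 / 0.08802000
       = 0.8958


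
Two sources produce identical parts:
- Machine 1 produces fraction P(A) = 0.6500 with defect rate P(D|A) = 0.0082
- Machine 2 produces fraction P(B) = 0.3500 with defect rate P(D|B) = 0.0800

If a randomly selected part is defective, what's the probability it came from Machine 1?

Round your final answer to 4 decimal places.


Let A = from Machine 1, D = defective

Given:
- P(A) = 0.6500, P(B) = 0.3500
- P(D|A) = 0.0082, P(D|B) = 0.0800

Step 1: Find P(D)
P(D) = P(D|A)P(A) + P(D|B)P(B)
     = 0.0082 × 0.6500 + 0.0800 × 0.3500
     = 0.00533000 + 0.02800000
     = 0.03333000

Step 2: Apply Bayes' theorem
P(A|D) = P(D|A)P(A) / P(D)
       = 0.00533000 / 0.03333000
       = 0.1599


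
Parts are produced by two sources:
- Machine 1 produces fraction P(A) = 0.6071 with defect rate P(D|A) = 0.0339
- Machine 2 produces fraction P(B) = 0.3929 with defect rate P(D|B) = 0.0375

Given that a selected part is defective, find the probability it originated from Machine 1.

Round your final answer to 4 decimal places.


Let A = from Machine 1, D = defective

Given:
- P(A) = 0.6071, P(B) = 0.3929
- P(D|A) = 0.0339, P(D|B) = 0.0375

Step 1: Find P(D)
P(D) = P(D|A)P(A) + P(D|B)P(B)
     = 0.0339 × 0.6071 + 0.0375 × 0.3929
     = 0.02058069 + 0.01473375
     = 0.03531444

Step 2: Apply Bayes' theorem
P(A|D) = P(D|A)P(A) / P(D)
       = 0.02058069 / 0.03531444
       = 0.5828
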